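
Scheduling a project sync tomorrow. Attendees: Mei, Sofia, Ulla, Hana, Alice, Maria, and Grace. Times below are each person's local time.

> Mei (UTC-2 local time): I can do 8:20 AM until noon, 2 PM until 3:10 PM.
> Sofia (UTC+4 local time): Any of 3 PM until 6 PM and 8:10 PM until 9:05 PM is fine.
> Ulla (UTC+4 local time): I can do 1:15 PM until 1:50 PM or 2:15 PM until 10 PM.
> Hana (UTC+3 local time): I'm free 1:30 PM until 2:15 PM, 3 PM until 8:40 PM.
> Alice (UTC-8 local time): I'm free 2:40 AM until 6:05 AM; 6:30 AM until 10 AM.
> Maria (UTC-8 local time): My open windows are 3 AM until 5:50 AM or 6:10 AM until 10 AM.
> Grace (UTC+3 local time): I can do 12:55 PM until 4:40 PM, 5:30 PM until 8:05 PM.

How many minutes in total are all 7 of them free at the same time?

170

Mei in UTC: 10:20-14:00, 16:00-17:10 (add 2h to convert from UTC-2).
Sofia in UTC: 11:00-14:00, 16:10-17:05 (subtract 4h to convert from UTC+4).
Ulla in UTC: 09:15-09:50, 10:15-18:00 (subtract 4h to convert from UTC+4).
Hana in UTC: 10:30-11:15, 12:00-17:40 (subtract 3h to convert from UTC+3).
Alice in UTC: 10:40-14:05, 14:30-18:00 (add 8h to convert from UTC-8).
Maria in UTC: 11:00-13:50, 14:10-18:00 (add 8h to convert from UTC-8).
Grace in UTC: 09:55-13:40, 14:30-17:05 (subtract 3h to convert from UTC+3).
Mei ∩ Sofia: 11:00-14:00, 16:10-17:05.
Mei ∩ Sofia ∩ Ulla: 11:00-14:00, 16:10-17:05.
Mei ∩ Sofia ∩ Ulla ∩ Hana: 11:00-11:15, 12:00-14:00, 16:10-17:05.
Mei ∩ Sofia ∩ Ulla ∩ Hana ∩ Alice: 11:00-11:15, 12:00-14:00, 16:10-17:05.
Mei ∩ Sofia ∩ Ulla ∩ Hana ∩ Alice ∩ Maria: 11:00-11:15, 12:00-13:50, 16:10-17:05.
Mei ∩ Sofia ∩ Ulla ∩ Hana ∩ Alice ∩ Maria ∩ Grace: 11:00-11:15, 12:00-13:40, 16:10-17:05.
Summing the common windows: 15 + 100 + 55 = 170 minutes.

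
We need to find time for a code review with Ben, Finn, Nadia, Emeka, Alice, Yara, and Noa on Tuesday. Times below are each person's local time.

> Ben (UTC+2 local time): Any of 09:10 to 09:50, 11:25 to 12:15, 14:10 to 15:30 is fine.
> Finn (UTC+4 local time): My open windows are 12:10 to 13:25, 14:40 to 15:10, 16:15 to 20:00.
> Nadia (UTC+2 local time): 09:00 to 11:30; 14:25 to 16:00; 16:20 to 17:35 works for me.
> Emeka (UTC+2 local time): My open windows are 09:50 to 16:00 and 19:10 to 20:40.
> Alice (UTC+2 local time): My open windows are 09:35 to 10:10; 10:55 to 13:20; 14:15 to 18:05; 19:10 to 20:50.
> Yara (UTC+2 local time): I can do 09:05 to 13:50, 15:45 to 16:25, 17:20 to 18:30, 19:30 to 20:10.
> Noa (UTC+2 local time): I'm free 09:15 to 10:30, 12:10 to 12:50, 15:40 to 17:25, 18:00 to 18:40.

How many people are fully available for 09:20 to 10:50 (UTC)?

Ben in UTC: 07:10-07:50, 09:25-10:15, 12:10-13:30 (subtract 2h to convert from UTC+2).
Finn in UTC: 08:10-09:25, 10:40-11:10, 12:15-16:00 (subtract 4h to convert from UTC+4).
Nadia in UTC: 07:00-09:30, 12:25-14:00, 14:20-15:35 (subtract 2h to convert from UTC+2).
Emeka in UTC: 07:50-14:00, 17:10-18:40 (subtract 2h to convert from UTC+2).
Alice in UTC: 07:35-08:10, 08:55-11:20, 12:15-16:05, 17:10-18:50 (subtract 2h to convert from UTC+2).
Yara in UTC: 07:05-11:50, 13:45-14:25, 15:20-16:30, 17:30-18:10 (subtract 2h to convert from UTC+2).
Noa in UTC: 07:15-08:30, 10:10-10:50, 13:40-15:25, 16:00-16:40 (subtract 2h to convert from UTC+2).
Emeka, Alice, and Yara can make the full 09:20-10:50 slot — that's 3.

3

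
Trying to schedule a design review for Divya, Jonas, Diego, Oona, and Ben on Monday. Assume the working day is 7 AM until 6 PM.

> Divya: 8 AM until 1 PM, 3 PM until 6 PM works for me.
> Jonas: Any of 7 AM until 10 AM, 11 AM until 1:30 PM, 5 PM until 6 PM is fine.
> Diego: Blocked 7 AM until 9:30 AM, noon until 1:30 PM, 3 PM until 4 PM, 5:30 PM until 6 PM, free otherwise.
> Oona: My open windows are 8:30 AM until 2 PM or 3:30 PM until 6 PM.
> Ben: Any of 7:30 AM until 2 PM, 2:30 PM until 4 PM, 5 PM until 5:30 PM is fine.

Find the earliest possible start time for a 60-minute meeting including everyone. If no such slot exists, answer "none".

11:00

Divya free: 08:00-13:00, 15:00-18:00.
Jonas free: 07:00-10:00, 11:00-13:30, 17:00-18:00.
Diego free: 09:30-12:00, 13:30-15:00, 16:00-17:30 (invert busy blocks within the working day).
Oona free: 08:30-14:00, 15:30-18:00.
Ben free: 07:30-14:00, 14:30-16:00, 17:00-17:30.
Divya ∩ Jonas: 08:00-10:00, 11:00-13:00, 17:00-18:00.
Divya ∩ Jonas ∩ Diego: 09:30-10:00, 11:00-12:00, 17:00-17:30.
Divya ∩ Jonas ∩ Diego ∩ Oona: 09:30-10:00, 11:00-12:00, 17:00-17:30.
Divya ∩ Jonas ∩ Diego ∩ Oona ∩ Ben: 09:30-10:00, 11:00-12:00, 17:00-17:30.
Those are the intersection windows.
The first common window of at least 60 minutes is 11:00-12:00, so the earliest start is 11:00.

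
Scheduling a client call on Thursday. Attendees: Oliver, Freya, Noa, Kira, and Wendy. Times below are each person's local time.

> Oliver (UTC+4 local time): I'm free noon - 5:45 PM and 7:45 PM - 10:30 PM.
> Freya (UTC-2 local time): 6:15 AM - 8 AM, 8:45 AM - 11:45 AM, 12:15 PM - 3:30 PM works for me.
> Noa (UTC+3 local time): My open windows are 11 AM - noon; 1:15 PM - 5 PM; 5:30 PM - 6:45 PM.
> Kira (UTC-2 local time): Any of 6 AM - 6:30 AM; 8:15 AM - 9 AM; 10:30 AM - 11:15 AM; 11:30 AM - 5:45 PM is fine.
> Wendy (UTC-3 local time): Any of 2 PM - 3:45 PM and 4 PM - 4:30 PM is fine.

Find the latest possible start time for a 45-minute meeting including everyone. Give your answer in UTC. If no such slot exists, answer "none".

Oliver in UTC: 08:00-13:45, 15:45-18:30 (subtract 4h to convert from UTC+4).
Freya in UTC: 08:15-10:00, 10:45-13:45, 14:15-17:30 (add 2h to convert from UTC-2).
Noa in UTC: 08:00-09:00, 10:15-14:00, 14:30-15:45 (subtract 3h to convert from UTC+3).
Kira in UTC: 08:00-08:30, 10:15-11:00, 12:30-13:15, 13:30-19:45 (add 2h to convert from UTC-2).
Wendy in UTC: 17:00-18:45, 19:00-19:30 (add 3h to convert from UTC-3).
Oliver ∩ Freya: 08:15-10:00, 10:45-13:45, 15:45-17:30.
Oliver ∩ Freya ∩ Noa: 08:15-09:00, 10:45-13:45.
Oliver ∩ Freya ∩ Noa ∩ Kira: 08:15-08:30, 10:45-11:00, 12:30-13:15, 13:30-13:45.
Oliver ∩ Freya ∩ Noa ∩ Kira ∩ Wendy: ∅.
There is no time when everyone is free.
No common window is at least 45 minutes long.

none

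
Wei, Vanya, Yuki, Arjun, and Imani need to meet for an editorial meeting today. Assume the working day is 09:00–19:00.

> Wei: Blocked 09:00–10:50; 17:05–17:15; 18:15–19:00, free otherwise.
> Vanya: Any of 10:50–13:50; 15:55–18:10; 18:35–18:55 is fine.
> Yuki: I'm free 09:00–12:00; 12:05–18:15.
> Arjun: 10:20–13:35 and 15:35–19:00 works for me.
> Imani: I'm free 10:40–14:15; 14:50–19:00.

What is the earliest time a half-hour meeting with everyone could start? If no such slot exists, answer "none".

10:50

Wei free: 10:50-17:05, 17:15-18:15 (invert busy blocks within the working day).
Vanya free: 10:50-13:50, 15:55-18:10, 18:35-18:55.
Yuki free: 09:00-12:00, 12:05-18:15.
Arjun free: 10:20-13:35, 15:35-19:00.
Imani free: 10:40-14:15, 14:50-19:00.
Wei ∩ Vanya: 10:50-13:50, 15:55-17:05, 17:15-18:10.
Wei ∩ Vanya ∩ Yuki: 10:50-12:00, 12:05-13:50, 15:55-17:05, 17:15-18:10.
Wei ∩ Vanya ∩ Yuki ∩ Arjun: 10:50-12:00, 12:05-13:35, 15:55-17:05, 17:15-18:10.
Wei ∩ Vanya ∩ Yuki ∩ Arjun ∩ Imani: 10:50-12:00, 12:05-13:35, 15:55-17:05, 17:15-18:10.
The first common window of at least 30 minutes is 10:50-12:00, so the earliest start is 10:50.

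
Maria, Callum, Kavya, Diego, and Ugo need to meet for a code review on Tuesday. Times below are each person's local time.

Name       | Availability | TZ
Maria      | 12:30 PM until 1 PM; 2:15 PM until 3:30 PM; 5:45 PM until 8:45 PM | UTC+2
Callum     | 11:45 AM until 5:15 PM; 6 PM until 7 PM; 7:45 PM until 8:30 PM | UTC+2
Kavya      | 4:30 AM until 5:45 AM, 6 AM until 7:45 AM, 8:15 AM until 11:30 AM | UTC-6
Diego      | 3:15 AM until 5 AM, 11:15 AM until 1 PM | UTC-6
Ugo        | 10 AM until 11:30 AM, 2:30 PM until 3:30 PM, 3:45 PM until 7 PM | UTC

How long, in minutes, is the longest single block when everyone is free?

Maria in UTC: 10:30-11:00, 12:15-13:30, 15:45-18:45 (subtract 2h to convert from UTC+2).
Callum in UTC: 09:45-15:15, 16:00-17:00, 17:45-18:30 (subtract 2h to convert from UTC+2).
Kavya in UTC: 10:30-11:45, 12:00-13:45, 14:15-17:30 (add 6h to convert from UTC-6).
Diego in UTC: 09:15-11:00, 17:15-19:00 (add 6h to convert from UTC-6).
Ugo in UTC: 10:00-11:30, 14:30-15:30, 15:45-19:00.
Maria ∩ Callum: 10:30-11:00, 12:15-13:30, 16:00-17:00, 17:45-18:30.
Maria ∩ Callum ∩ Kavya: 10:30-11:00, 12:15-13:30, 16:00-17:00.
Maria ∩ Callum ∩ Kavya ∩ Diego: 10:30-11:00.
Maria ∩ Callum ∩ Kavya ∩ Diego ∩ Ugo: 10:30-11:00.
The longest is 10:30-11:00 at 30 minutes.

30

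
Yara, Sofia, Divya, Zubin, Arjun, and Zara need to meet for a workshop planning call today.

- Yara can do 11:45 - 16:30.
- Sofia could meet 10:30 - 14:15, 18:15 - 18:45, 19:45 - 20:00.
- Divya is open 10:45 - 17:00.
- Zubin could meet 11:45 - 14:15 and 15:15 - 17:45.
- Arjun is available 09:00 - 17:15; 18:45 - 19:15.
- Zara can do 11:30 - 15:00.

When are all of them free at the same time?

Yara ∩ Sofia: 11:45-14:15.
Yara ∩ Sofia ∩ Divya: 11:45-14:15.
Yara ∩ Sofia ∩ Divya ∩ Zubin: 11:45-14:15.
Yara ∩ Sofia ∩ Divya ∩ Zubin ∩ Arjun: 11:45-14:15.
Yara ∩ Sofia ∩ Divya ∩ Zubin ∩ Arjun ∩ Zara: 11:45-14:15.

11:45-14:15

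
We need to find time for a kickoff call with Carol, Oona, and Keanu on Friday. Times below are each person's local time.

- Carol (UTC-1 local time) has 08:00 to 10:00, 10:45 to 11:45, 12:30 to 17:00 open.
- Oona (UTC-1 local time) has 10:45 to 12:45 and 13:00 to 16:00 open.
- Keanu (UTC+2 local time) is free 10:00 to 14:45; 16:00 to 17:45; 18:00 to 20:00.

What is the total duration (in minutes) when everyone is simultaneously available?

225

Carol in UTC: 09:00-11:00, 11:45-12:45, 13:30-18:00 (add 1h to convert from UTC-1).
Oona in UTC: 11:45-13:45, 14:00-17:00 (add 1h to convert from UTC-1).
Keanu in UTC: 08:00-12:45, 14:00-15:45, 16:00-18:00 (subtract 2h to convert from UTC+2).
Carol ∩ Oona: 11:45-12:45, 13:30-13:45, 14:00-17:00.
Carol ∩ Oona ∩ Keanu: 11:45-12:45, 14:00-15:45, 16:00-17:00.
Summing the common windows: 60 + 105 + 60 = 225 minutes.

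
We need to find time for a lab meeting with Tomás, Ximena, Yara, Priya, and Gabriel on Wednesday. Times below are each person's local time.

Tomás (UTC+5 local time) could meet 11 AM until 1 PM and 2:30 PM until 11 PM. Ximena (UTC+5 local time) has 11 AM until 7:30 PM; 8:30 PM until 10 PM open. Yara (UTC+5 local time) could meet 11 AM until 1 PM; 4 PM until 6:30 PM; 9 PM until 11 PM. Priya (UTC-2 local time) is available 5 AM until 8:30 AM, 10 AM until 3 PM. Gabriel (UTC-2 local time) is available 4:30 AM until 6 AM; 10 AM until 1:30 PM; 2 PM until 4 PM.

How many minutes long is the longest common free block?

Tomás in UTC: 06:00-08:00, 09:30-18:00 (subtract 5h to convert from UTC+5).
Ximena in UTC: 06:00-14:30, 15:30-17:00 (subtract 5h to convert from UTC+5).
Yara in UTC: 06:00-08:00, 11:00-13:30, 16:00-18:00 (subtract 5h to convert from UTC+5).
Priya in UTC: 07:00-10:30, 12:00-17:00 (add 2h to convert from UTC-2).
Gabriel in UTC: 06:30-08:00, 12:00-15:30, 16:00-18:00 (add 2h to convert from UTC-2).
Tomás ∩ Ximena: 06:00-08:00, 09:30-14:30, 15:30-17:00.
Tomás ∩ Ximena ∩ Yara: 06:00-08:00, 11:00-13:30, 16:00-17:00.
Tomás ∩ Ximena ∩ Yara ∩ Priya: 07:00-08:00, 12:00-13:30, 16:00-17:00.
Tomás ∩ Ximena ∩ Yara ∩ Priya ∩ Gabriel: 07:00-08:00, 12:00-13:30, 16:00-17:00.
So the common availability across everyone is 07:00-08:00, 12:00-13:30, 16:00-17:00.
The longest is 12:00-13:30 at 90 minutes.

90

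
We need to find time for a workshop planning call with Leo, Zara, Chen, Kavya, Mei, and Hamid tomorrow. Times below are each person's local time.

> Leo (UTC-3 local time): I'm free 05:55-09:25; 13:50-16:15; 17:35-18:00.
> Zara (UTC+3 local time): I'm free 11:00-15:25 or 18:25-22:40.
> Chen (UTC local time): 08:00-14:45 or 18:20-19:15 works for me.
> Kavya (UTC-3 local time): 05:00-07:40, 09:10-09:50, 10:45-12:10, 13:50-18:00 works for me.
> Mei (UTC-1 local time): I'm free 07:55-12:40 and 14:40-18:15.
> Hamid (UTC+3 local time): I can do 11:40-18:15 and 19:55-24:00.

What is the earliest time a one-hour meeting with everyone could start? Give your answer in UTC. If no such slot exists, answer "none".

08:55

Leo in UTC: 08:55-12:25, 16:50-19:15, 20:35-21:00 (add 3h to convert from UTC-3).
Zara in UTC: 08:00-12:25, 15:25-19:40 (subtract 3h to convert from UTC+3).
Chen in UTC: 08:00-14:45, 18:20-19:15.
Kavya in UTC: 08:00-10:40, 12:10-12:50, 13:45-15:10, 16:50-21:00 (add 3h to convert from UTC-3).
Mei in UTC: 08:55-13:40, 15:40-19:15 (add 1h to convert from UTC-1).
Hamid in UTC: 08:40-15:15, 16:55-21:00 (subtract 3h to convert from UTC+3).
Leo ∩ Zara: 08:55-12:25, 16:50-19:15.
Leo ∩ Zara ∩ Chen: 08:55-12:25, 18:20-19:15.
Leo ∩ Zara ∩ Chen ∩ Kavya: 08:55-10:40, 12:10-12:25, 18:20-19:15.
Leo ∩ Zara ∩ Chen ∩ Kavya ∩ Mei: 08:55-10:40, 12:10-12:25, 18:20-19:15.
Leo ∩ Zara ∩ Chen ∩ Kavya ∩ Mei ∩ Hamid: 08:55-10:40, 12:10-12:25, 18:20-19:15.
Those are the intersection windows.
The first common window of at least 60 minutes is 08:55-10:40, so the earliest start is 08:55.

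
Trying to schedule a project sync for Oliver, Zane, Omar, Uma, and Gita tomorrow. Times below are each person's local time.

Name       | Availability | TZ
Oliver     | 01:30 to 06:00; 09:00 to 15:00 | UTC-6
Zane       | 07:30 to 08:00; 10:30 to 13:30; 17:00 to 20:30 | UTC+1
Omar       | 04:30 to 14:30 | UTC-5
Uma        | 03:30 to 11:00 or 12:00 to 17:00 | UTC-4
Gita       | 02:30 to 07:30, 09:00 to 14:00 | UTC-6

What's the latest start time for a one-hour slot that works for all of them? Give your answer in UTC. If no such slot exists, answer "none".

18:30

Oliver in UTC: 07:30-12:00, 15:00-21:00 (add 6h to convert from UTC-6).
Zane in UTC: 06:30-07:00, 09:30-12:30, 16:00-19:30 (subtract 1h to convert from UTC+1).
Omar in UTC: 09:30-19:30 (add 5h to convert from UTC-5).
Uma in UTC: 07:30-15:00, 16:00-21:00 (add 4h to convert from UTC-4).
Gita in UTC: 08:30-13:30, 15:00-20:00 (add 6h to convert from UTC-6).
Oliver ∩ Zane: 09:30-12:00, 16:00-19:30.
Oliver ∩ Zane ∩ Omar: 09:30-12:00, 16:00-19:30.
Oliver ∩ Zane ∩ Omar ∩ Uma: 09:30-12:00, 16:00-19:30.
Oliver ∩ Zane ∩ Omar ∩ Uma ∩ Gita: 09:30-12:00, 16:00-19:30.
So the common availability across everyone is 09:30-12:00, 16:00-19:30.
The last common window of at least 60 minutes is 16:00-19:30; a 60-minute meeting can start as late as 18:30 and still end by 19:30.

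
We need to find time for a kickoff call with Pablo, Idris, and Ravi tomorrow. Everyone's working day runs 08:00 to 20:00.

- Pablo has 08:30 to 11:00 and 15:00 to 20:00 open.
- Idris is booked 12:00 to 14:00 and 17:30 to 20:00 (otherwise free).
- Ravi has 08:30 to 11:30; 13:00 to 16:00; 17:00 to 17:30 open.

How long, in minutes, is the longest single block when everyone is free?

Pablo free: 08:30-11:00, 15:00-20:00.
Idris free: 08:00-12:00, 14:00-17:30 (invert busy blocks within the working day).
Ravi free: 08:30-11:30, 13:00-16:00, 17:00-17:30.
Pablo ∩ Idris: 08:30-11:00, 15:00-17:30.
Pablo ∩ Idris ∩ Ravi: 08:30-11:00, 15:00-16:00, 17:00-17:30.
The longest is 08:30-11:00 at 150 minutes.

150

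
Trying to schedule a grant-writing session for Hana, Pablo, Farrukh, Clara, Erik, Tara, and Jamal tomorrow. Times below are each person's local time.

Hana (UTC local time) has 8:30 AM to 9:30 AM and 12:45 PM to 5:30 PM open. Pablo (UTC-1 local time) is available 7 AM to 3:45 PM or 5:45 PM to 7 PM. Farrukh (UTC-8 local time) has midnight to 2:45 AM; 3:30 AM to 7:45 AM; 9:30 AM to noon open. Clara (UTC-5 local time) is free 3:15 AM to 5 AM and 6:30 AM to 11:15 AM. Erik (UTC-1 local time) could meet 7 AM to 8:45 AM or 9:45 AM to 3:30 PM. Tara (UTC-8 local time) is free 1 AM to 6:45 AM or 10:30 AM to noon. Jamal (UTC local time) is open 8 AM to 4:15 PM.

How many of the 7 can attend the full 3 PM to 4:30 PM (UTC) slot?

3

Hana in UTC: 08:30-09:30, 12:45-17:30.
Pablo in UTC: 08:00-16:45, 18:45-20:00 (add 1h to convert from UTC-1).
Farrukh in UTC: 08:00-10:45, 11:30-15:45, 17:30-20:00 (add 8h to convert from UTC-8).
Clara in UTC: 08:15-10:00, 11:30-16:15 (add 5h to convert from UTC-5).
Erik in UTC: 08:00-09:45, 10:45-16:30 (add 1h to convert from UTC-1).
Tara in UTC: 09:00-14:45, 18:30-20:00 (add 8h to convert from UTC-8).
Jamal in UTC: 08:00-16:15.
Hana, Pablo, and Erik can make the full 15:00-16:30 slot — that's 3.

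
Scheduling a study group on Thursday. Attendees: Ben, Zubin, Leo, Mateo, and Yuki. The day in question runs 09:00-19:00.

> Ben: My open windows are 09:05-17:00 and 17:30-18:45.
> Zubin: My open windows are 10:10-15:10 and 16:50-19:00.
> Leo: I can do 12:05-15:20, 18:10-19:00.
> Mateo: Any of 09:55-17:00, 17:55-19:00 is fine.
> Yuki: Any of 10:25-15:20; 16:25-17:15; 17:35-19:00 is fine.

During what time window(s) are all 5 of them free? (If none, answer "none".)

12:05-15:10, 18:10-18:45

Ben ∩ Zubin: 10:10-15:10, 16:50-17:00, 17:30-18:45.
Ben ∩ Zubin ∩ Leo: 12:05-15:10, 18:10-18:45.
Ben ∩ Zubin ∩ Leo ∩ Mateo: 12:05-15:10, 18:10-18:45.
Ben ∩ Zubin ∩ Leo ∩ Mateo ∩ Yuki: 12:05-15:10, 18:10-18:45.
Those are the intersection windows.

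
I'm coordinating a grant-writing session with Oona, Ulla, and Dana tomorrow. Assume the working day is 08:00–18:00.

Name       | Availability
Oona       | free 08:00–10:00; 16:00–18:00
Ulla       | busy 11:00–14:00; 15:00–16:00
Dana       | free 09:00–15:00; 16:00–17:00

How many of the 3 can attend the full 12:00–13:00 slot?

1

Oona free: 08:00-10:00, 16:00-18:00.
Ulla free: 08:00-11:00, 14:00-15:00, 16:00-18:00 (invert busy blocks within the working day).
Dana free: 09:00-15:00, 16:00-17:00.
Dana can make the full 12:00-13:00 slot — that's 1.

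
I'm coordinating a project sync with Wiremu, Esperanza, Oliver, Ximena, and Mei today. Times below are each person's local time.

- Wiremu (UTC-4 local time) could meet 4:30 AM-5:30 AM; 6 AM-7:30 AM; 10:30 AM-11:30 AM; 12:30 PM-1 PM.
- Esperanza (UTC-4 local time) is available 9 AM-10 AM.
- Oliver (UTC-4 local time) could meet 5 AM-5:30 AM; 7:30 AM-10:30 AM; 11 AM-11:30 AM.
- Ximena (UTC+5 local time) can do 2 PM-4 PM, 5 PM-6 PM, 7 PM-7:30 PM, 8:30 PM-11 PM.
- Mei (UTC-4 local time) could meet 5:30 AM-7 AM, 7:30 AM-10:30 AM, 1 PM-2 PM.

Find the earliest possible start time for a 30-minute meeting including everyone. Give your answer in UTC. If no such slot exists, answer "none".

Wiremu in UTC: 08:30-09:30, 10:00-11:30, 14:30-15:30, 16:30-17:00 (add 4h to convert from UTC-4).
Esperanza in UTC: 13:00-14:00 (add 4h to convert from UTC-4).
Oliver in UTC: 09:00-09:30, 11:30-14:30, 15:00-15:30 (add 4h to convert from UTC-4).
Ximena in UTC: 09:00-11:00, 12:00-13:00, 14:00-14:30, 15:30-18:00 (subtract 5h to convert from UTC+5).
Mei in UTC: 09:30-11:00, 11:30-14:30, 17:00-18:00 (add 4h to convert from UTC-4).
Wiremu ∩ Esperanza: ∅.
Wiremu ∩ Esperanza ∩ Oliver: ∅.
Wiremu ∩ Esperanza ∩ Oliver ∩ Ximena: ∅.
Wiremu ∩ Esperanza ∩ Oliver ∩ Ximena ∩ Mei: ∅.
There is no time when everyone is free.
No common window is at least 30 minutes long.

none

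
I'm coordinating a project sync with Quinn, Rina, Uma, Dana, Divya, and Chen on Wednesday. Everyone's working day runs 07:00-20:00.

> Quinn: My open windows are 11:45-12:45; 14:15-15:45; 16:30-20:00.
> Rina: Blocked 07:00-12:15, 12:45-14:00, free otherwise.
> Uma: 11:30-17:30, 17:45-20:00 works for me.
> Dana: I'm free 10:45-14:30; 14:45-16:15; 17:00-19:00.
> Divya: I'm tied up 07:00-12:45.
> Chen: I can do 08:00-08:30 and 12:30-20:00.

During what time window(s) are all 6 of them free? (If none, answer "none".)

14:15-14:30, 14:45-15:45, 17:00-17:30, 17:45-19:00

Quinn free: 11:45-12:45, 14:15-15:45, 16:30-20:00.
Rina free: 12:15-12:45, 14:00-20:00 (invert busy blocks within the working day).
Uma free: 11:30-17:30, 17:45-20:00.
Dana free: 10:45-14:30, 14:45-16:15, 17:00-19:00.
Divya free: 12:45-20:00 (invert busy blocks within the working day).
Chen free: 08:00-08:30, 12:30-20:00.
Quinn ∩ Rina: 12:15-12:45, 14:15-15:45, 16:30-20:00.
Quinn ∩ Rina ∩ Uma: 12:15-12:45, 14:15-15:45, 16:30-17:30, 17:45-20:00.
Quinn ∩ Rina ∩ Uma ∩ Dana: 12:15-12:45, 14:15-14:30, 14:45-15:45, 17:00-17:30, 17:45-19:00.
Quinn ∩ Rina ∩ Uma ∩ Dana ∩ Divya: 14:15-14:30, 14:45-15:45, 17:00-17:30, 17:45-19:00.
Quinn ∩ Rina ∩ Uma ∩ Dana ∩ Divya ∩ Chen: 14:15-14:30, 14:45-15:45, 17:00-17:30, 17:45-19:00.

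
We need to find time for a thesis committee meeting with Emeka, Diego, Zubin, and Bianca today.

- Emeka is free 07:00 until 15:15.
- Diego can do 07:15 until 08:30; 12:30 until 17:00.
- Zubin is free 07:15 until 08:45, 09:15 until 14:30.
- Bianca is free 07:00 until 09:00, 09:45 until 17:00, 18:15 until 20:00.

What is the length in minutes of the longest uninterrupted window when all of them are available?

120

Emeka ∩ Diego: 07:15-08:30, 12:30-15:15.
Emeka ∩ Diego ∩ Zubin: 07:15-08:30, 12:30-14:30.
Emeka ∩ Diego ∩ Zubin ∩ Bianca: 07:15-08:30, 12:30-14:30.
The longest is 12:30-14:30 at 120 minutes.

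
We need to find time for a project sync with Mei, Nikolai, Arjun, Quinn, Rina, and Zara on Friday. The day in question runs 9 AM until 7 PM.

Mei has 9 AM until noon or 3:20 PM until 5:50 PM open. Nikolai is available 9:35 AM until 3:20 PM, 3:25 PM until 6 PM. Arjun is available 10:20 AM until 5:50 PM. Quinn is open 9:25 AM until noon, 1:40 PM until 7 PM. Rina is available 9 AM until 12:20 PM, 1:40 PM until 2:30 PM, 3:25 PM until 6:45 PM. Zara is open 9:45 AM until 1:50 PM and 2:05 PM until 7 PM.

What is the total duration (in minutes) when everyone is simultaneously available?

245

Mei ∩ Nikolai: 09:35-12:00, 15:25-17:50.
Mei ∩ Nikolai ∩ Arjun: 10:20-12:00, 15:25-17:50.
Mei ∩ Nikolai ∩ Arjun ∩ Quinn: 10:20-12:00, 15:25-17:50.
Mei ∩ Nikolai ∩ Arjun ∩ Quinn ∩ Rina: 10:20-12:00, 15:25-17:50.
Mei ∩ Nikolai ∩ Arjun ∩ Quinn ∩ Rina ∩ Zara: 10:20-12:00, 15:25-17:50.
Summing the common windows: 100 + 145 = 245 minutes.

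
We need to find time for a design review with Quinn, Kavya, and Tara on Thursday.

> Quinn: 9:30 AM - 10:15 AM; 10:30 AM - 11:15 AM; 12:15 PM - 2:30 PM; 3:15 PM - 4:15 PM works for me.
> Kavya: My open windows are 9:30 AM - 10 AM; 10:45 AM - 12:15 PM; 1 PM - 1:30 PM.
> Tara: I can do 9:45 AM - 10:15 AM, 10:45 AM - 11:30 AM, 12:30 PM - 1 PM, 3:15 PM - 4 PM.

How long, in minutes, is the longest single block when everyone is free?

30

Quinn ∩ Kavya: 09:30-10:00, 10:45-11:15, 13:00-13:30.
Quinn ∩ Kavya ∩ Tara: 09:45-10:00, 10:45-11:15.
Those are the intersection windows.
The longest is 10:45-11:15 at 30 minutes.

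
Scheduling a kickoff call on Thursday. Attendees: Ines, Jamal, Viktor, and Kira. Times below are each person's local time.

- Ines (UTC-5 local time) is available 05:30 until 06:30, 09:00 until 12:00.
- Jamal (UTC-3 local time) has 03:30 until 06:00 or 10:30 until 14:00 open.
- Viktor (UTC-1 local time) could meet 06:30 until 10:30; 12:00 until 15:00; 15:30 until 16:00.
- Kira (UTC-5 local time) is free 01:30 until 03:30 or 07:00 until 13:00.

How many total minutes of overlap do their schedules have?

150

Ines in UTC: 10:30-11:30, 14:00-17:00 (add 5h to convert from UTC-5).
Jamal in UTC: 06:30-09:00, 13:30-17:00 (add 3h to convert from UTC-3).
Viktor in UTC: 07:30-11:30, 13:00-16:00, 16:30-17:00 (add 1h to convert from UTC-1).
Kira in UTC: 06:30-08:30, 12:00-18:00 (add 5h to convert from UTC-5).
Ines ∩ Jamal: 14:00-17:00.
Ines ∩ Jamal ∩ Viktor: 14:00-16:00, 16:30-17:00.
Ines ∩ Jamal ∩ Viktor ∩ Kira: 14:00-16:00, 16:30-17:00.
So the common availability across everyone is 14:00-16:00, 16:30-17:00.
Summing the common windows: 120 + 30 = 150 minutes.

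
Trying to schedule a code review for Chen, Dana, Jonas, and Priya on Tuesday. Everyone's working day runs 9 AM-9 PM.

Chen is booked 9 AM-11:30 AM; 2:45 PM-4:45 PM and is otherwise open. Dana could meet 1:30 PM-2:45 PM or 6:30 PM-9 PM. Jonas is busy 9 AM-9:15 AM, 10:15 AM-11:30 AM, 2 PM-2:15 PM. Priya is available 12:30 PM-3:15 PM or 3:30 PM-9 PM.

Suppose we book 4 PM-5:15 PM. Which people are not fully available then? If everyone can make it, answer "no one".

Chen, Dana

Chen free: 11:30-14:45, 16:45-21:00 (invert busy blocks within the working day).
Dana free: 13:30-14:45, 18:30-21:00.
Jonas free: 09:15-10:15, 11:30-14:00, 14:15-21:00 (invert busy blocks within the working day).
Priya free: 12:30-15:15, 15:30-21:00.
Chen: not fully free for 16:00-17:15. Dana: not fully free for 16:00-17:15. Jonas: free for 16:00-17:15. Priya: free for 16:00-17:15.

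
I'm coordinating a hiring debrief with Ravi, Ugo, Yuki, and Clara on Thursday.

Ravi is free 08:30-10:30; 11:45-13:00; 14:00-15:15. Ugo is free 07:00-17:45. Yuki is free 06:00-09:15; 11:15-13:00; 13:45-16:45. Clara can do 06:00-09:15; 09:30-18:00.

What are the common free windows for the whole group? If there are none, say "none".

Ravi ∩ Ugo: 08:30-10:30, 11:45-13:00, 14:00-15:15.
Ravi ∩ Ugo ∩ Yuki: 08:30-09:15, 11:45-13:00, 14:00-15:15.
Ravi ∩ Ugo ∩ Yuki ∩ Clara: 08:30-09:15, 11:45-13:00, 14:00-15:15.

08:30-09:15, 11:45-13:00, 14:00-15:15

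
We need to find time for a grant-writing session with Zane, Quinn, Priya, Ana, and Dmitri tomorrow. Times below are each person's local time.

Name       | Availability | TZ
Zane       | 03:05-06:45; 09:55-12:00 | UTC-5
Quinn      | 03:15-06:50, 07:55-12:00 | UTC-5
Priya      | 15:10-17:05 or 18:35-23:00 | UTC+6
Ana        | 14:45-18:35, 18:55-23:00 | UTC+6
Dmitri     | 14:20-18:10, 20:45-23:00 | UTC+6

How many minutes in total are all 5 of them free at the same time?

240

Zane in UTC: 08:05-11:45, 14:55-17:00 (add 5h to convert from UTC-5).
Quinn in UTC: 08:15-11:50, 12:55-17:00 (add 5h to convert from UTC-5).
Priya in UTC: 09:10-11:05, 12:35-17:00 (subtract 6h to convert from UTC+6).
Ana in UTC: 08:45-12:35, 12:55-17:00 (subtract 6h to convert from UTC+6).
Dmitri in UTC: 08:20-12:10, 14:45-17:00 (subtract 6h to convert from UTC+6).
Zane ∩ Quinn: 08:15-11:45, 14:55-17:00.
Zane ∩ Quinn ∩ Priya: 09:10-11:05, 14:55-17:00.
Zane ∩ Quinn ∩ Priya ∩ Ana: 09:10-11:05, 14:55-17:00.
Zane ∩ Quinn ∩ Priya ∩ Ana ∩ Dmitri: 09:10-11:05, 14:55-17:00.
Summing the common windows: 115 + 125 = 240 minutes.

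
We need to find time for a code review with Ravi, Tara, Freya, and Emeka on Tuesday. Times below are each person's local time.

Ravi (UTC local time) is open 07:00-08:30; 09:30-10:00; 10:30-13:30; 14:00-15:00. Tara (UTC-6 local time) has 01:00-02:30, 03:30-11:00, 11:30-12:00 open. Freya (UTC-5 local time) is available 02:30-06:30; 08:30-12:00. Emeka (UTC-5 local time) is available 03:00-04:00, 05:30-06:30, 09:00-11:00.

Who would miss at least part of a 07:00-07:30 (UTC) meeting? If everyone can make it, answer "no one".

Emeka, Freya

Ravi in UTC: 07:00-08:30, 09:30-10:00, 10:30-13:30, 14:00-15:00.
Tara in UTC: 07:00-08:30, 09:30-17:00, 17:30-18:00 (add 6h to convert from UTC-6).
Freya in UTC: 07:30-11:30, 13:30-17:00 (add 5h to convert from UTC-5).
Emeka in UTC: 08:00-09:00, 10:30-11:30, 14:00-16:00 (add 5h to convert from UTC-5).
Ravi: free for 07:00-07:30. Tara: free for 07:00-07:30. Freya: not fully free for 07:00-07:30. Emeka: not fully free for 07:00-07:30.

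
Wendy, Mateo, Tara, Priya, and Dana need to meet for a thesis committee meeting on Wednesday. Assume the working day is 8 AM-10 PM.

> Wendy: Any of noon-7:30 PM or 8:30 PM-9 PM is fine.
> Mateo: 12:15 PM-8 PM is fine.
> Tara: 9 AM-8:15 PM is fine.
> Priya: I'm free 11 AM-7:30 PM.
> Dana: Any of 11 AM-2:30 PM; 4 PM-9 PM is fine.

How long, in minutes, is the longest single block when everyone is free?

Wendy ∩ Mateo: 12:15-19:30.
Wendy ∩ Mateo ∩ Tara: 12:15-19:30.
Wendy ∩ Mateo ∩ Tara ∩ Priya: 12:15-19:30.
Wendy ∩ Mateo ∩ Tara ∩ Priya ∩ Dana: 12:15-14:30, 16:00-19:30.
The longest is 16:00-19:30 at 210 minutes.

210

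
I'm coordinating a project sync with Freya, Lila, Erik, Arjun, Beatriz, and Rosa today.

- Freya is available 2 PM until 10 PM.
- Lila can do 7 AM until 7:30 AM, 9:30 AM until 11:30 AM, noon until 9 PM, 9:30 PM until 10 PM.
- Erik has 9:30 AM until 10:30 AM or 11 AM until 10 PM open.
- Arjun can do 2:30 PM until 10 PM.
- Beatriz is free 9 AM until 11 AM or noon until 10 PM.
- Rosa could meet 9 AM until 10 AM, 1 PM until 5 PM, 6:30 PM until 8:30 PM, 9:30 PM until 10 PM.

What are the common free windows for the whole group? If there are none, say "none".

14:30-17:00, 18:30-20:30, 21:30-22:00

Freya ∩ Lila: 14:00-21:00, 21:30-22:00.
Freya ∩ Lila ∩ Erik: 14:00-21:00, 21:30-22:00.
Freya ∩ Lila ∩ Erik ∩ Arjun: 14:30-21:00, 21:30-22:00.
Freya ∩ Lila ∩ Erik ∩ Arjun ∩ Beatriz: 14:30-21:00, 21:30-22:00.
Freya ∩ Lila ∩ Erik ∩ Arjun ∩ Beatriz ∩ Rosa: 14:30-17:00, 18:30-20:30, 21:30-22:00.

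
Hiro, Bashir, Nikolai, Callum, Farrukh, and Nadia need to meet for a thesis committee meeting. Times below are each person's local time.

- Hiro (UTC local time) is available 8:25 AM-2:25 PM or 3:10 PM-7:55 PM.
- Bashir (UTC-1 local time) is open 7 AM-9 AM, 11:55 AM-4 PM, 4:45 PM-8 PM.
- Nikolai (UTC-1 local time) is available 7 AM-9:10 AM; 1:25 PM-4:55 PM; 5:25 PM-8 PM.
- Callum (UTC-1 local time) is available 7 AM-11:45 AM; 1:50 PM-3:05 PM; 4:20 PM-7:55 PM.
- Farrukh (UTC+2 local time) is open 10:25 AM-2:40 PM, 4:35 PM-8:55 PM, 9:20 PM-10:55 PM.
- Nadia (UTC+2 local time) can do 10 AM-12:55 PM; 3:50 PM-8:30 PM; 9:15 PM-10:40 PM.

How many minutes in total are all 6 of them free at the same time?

200

Hiro in UTC: 08:25-14:25, 15:10-19:55.
Bashir in UTC: 08:00-10:00, 12:55-17:00, 17:45-21:00 (add 1h to convert from UTC-1).
Nikolai in UTC: 08:00-10:10, 14:25-17:55, 18:25-21:00 (add 1h to convert from UTC-1).
Callum in UTC: 08:00-12:45, 14:50-16:05, 17:20-20:55 (add 1h to convert from UTC-1).
Farrukh in UTC: 08:25-12:40, 14:35-18:55, 19:20-20:55 (subtract 2h to convert from UTC+2).
Nadia in UTC: 08:00-10:55, 13:50-18:30, 19:15-20:40 (subtract 2h to convert from UTC+2).
Hiro ∩ Bashir: 08:25-10:00, 12:55-14:25, 15:10-17:00, 17:45-19:55.
Hiro ∩ Bashir ∩ Nikolai: 08:25-10:00, 15:10-17:00, 17:45-17:55, 18:25-19:55.
Hiro ∩ Bashir ∩ Nikolai ∩ Callum: 08:25-10:00, 15:10-16:05, 17:45-17:55, 18:25-19:55.
Hiro ∩ Bashir ∩ Nikolai ∩ Callum ∩ Farrukh: 08:25-10:00, 15:10-16:05, 17:45-17:55, 18:25-18:55, 19:20-19:55.
Hiro ∩ Bashir ∩ Nikolai ∩ Callum ∩ Farrukh ∩ Nadia: 08:25-10:00, 15:10-16:05, 17:45-17:55, 18:25-18:30, 19:20-19:55.
So the common availability across everyone is 08:25-10:00, 15:10-16:05, 17:45-17:55, 18:25-18:30, 19:20-19:55.
Summing the common windows: 95 + 55 + 10 + 5 + 35 = 200 minutes.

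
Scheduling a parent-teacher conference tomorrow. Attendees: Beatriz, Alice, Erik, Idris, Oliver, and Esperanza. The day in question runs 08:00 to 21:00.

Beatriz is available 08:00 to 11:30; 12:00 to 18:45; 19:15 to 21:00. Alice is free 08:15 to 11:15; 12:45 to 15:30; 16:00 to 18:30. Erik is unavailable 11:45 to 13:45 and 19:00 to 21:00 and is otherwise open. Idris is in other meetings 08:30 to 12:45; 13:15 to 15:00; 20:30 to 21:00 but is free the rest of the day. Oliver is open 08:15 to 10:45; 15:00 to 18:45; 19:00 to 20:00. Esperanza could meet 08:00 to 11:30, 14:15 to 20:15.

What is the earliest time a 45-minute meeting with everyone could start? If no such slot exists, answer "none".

Beatriz free: 08:00-11:30, 12:00-18:45, 19:15-21:00.
Alice free: 08:15-11:15, 12:45-15:30, 16:00-18:30.
Erik free: 08:00-11:45, 13:45-19:00 (invert busy blocks within the working day).
Idris free: 08:00-08:30, 12:45-13:15, 15:00-20:30 (invert busy blocks within the working day).
Oliver free: 08:15-10:45, 15:00-18:45, 19:00-20:00.
Esperanza free: 08:00-11:30, 14:15-20:15.
Beatriz ∩ Alice: 08:15-11:15, 12:45-15:30, 16:00-18:30.
Beatriz ∩ Alice ∩ Erik: 08:15-11:15, 13:45-15:30, 16:00-18:30.
Beatriz ∩ Alice ∩ Erik ∩ Idris: 08:15-08:30, 15:00-15:30, 16:00-18:30.
Beatriz ∩ Alice ∩ Erik ∩ Idris ∩ Oliver: 08:15-08:30, 15:00-15:30, 16:00-18:30.
Beatriz ∩ Alice ∩ Erik ∩ Idris ∩ Oliver ∩ Esperanza: 08:15-08:30, 15:00-15:30, 16:00-18:30.
The first common window of at least 45 minutes is 16:00-18:30, so the earliest start is 16:00.

16:00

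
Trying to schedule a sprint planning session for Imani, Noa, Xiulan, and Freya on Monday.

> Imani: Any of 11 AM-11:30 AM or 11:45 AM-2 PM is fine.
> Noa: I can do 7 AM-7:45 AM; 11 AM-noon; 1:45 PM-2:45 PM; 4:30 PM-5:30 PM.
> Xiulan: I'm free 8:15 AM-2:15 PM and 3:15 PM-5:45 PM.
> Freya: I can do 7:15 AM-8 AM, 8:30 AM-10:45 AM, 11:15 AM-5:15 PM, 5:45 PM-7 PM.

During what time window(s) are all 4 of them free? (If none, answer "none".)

11:15-11:30, 11:45-12:00, 13:45-14:00

Imani ∩ Noa: 11:00-11:30, 11:45-12:00, 13:45-14:00.
Imani ∩ Noa ∩ Xiulan: 11:00-11:30, 11:45-12:00, 13:45-14:00.
Imani ∩ Noa ∩ Xiulan ∩ Freya: 11:15-11:30, 11:45-12:00, 13:45-14:00.
Those are the intersection windows.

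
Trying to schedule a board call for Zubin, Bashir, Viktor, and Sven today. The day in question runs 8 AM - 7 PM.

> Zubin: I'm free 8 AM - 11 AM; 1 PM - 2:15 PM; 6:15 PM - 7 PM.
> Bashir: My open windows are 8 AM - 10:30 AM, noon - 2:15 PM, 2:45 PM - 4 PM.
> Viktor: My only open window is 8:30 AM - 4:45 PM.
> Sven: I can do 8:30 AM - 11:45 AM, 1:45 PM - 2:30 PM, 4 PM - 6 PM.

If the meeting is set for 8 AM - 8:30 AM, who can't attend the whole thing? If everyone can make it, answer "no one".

Sven, Viktor

Zubin: free for 08:00-08:30. Bashir: free for 08:00-08:30. Viktor: not fully free for 08:00-08:30. Sven: not fully free for 08:00-08:30.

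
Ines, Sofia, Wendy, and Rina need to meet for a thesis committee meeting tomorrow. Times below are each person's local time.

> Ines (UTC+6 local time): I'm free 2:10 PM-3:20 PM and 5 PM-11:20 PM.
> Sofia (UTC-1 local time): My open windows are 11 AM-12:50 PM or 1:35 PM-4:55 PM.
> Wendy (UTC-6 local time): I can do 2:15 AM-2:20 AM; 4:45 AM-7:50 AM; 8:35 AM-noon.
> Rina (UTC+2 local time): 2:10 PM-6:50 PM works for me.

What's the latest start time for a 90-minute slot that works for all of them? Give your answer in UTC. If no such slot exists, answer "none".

Ines in UTC: 08:10-09:20, 11:00-17:20 (subtract 6h to convert from UTC+6).
Sofia in UTC: 12:00-13:50, 14:35-17:55 (add 1h to convert from UTC-1).
Wendy in UTC: 08:15-08:20, 10:45-13:50, 14:35-18:00 (add 6h to convert from UTC-6).
Rina in UTC: 12:10-16:50 (subtract 2h to convert from UTC+2).
Ines ∩ Sofia: 12:00-13:50, 14:35-17:20.
Ines ∩ Sofia ∩ Wendy: 12:00-13:50, 14:35-17:20.
Ines ∩ Sofia ∩ Wendy ∩ Rina: 12:10-13:50, 14:35-16:50.
The last common window of at least 90 minutes is 14:35-16:50; a 90-minute meeting can start as late as 15:20 and still end by 16:50.

15:20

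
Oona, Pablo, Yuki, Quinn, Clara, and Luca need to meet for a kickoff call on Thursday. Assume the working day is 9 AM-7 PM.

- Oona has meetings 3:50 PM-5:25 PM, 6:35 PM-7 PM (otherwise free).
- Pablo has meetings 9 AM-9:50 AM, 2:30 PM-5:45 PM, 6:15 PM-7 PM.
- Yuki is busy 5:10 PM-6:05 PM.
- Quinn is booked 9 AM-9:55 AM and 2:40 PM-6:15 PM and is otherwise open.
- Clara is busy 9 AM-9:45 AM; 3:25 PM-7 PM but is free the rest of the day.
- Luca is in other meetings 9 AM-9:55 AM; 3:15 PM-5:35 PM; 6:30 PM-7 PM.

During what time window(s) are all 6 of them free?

Oona free: 09:00-15:50, 17:25-18:35 (invert busy blocks within the working day).
Pablo free: 09:50-14:30, 17:45-18:15 (invert busy blocks within the working day).
Yuki free: 09:00-17:10, 18:05-19:00 (invert busy blocks within the working day).
Quinn free: 09:55-14:40, 18:15-19:00 (invert busy blocks within the working day).
Clara free: 09:45-15:25 (invert busy blocks within the working day).
Luca free: 09:55-15:15, 17:35-18:30 (invert busy blocks within the working day).
Oona ∩ Pablo: 09:50-14:30, 17:45-18:15.
Oona ∩ Pablo ∩ Yuki: 09:50-14:30, 18:05-18:15.
Oona ∩ Pablo ∩ Yuki ∩ Quinn: 09:55-14:30.
Oona ∩ Pablo ∩ Yuki ∩ Quinn ∩ Clara: 09:55-14:30.
Oona ∩ Pablo ∩ Yuki ∩ Quinn ∩ Clara ∩ Luca: 09:55-14:30.
So the common availability across everyone is 09:55-14:30.

09:55-14:30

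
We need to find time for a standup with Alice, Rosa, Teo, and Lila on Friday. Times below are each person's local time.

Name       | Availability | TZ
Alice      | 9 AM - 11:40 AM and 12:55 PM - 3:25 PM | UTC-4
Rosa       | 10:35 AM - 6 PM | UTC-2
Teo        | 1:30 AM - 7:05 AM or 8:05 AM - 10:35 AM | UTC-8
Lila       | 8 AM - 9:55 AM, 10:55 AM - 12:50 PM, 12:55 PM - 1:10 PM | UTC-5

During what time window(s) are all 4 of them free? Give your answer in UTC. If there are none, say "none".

13:00-14:55, 16:55-17:50, 17:55-18:10

Alice in UTC: 13:00-15:40, 16:55-19:25 (add 4h to convert from UTC-4).
Rosa in UTC: 12:35-20:00 (add 2h to convert from UTC-2).
Teo in UTC: 09:30-15:05, 16:05-18:35 (add 8h to convert from UTC-8).
Lila in UTC: 13:00-14:55, 15:55-17:50, 17:55-18:10 (add 5h to convert from UTC-5).
Alice ∩ Rosa: 13:00-15:40, 16:55-19:25.
Alice ∩ Rosa ∩ Teo: 13:00-15:05, 16:55-18:35.
Alice ∩ Rosa ∩ Teo ∩ Lila: 13:00-14:55, 16:55-17:50, 17:55-18:10.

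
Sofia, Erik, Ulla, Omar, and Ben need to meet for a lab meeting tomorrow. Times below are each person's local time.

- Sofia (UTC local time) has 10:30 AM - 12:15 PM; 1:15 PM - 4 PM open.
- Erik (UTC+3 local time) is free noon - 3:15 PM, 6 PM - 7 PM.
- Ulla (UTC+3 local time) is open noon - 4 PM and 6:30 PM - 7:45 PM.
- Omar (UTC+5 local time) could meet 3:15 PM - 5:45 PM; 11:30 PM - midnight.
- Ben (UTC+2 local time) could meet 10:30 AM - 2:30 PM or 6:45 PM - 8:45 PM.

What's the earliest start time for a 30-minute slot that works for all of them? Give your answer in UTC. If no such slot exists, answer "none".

10:30

Sofia in UTC: 10:30-12:15, 13:15-16:00.
Erik in UTC: 09:00-12:15, 15:00-16:00 (subtract 3h to convert from UTC+3).
Ulla in UTC: 09:00-13:00, 15:30-16:45 (subtract 3h to convert from UTC+3).
Omar in UTC: 10:15-12:45, 18:30-19:00 (subtract 5h to convert from UTC+5).
Ben in UTC: 08:30-12:30, 16:45-18:45 (subtract 2h to convert from UTC+2).
Sofia ∩ Erik: 10:30-12:15, 15:00-16:00.
Sofia ∩ Erik ∩ Ulla: 10:30-12:15, 15:30-16:00.
Sofia ∩ Erik ∩ Ulla ∩ Omar: 10:30-12:15.
Sofia ∩ Erik ∩ Ulla ∩ Omar ∩ Ben: 10:30-12:15.
The first common window of at least 30 minutes is 10:30-12:15, so the earliest start is 10:30.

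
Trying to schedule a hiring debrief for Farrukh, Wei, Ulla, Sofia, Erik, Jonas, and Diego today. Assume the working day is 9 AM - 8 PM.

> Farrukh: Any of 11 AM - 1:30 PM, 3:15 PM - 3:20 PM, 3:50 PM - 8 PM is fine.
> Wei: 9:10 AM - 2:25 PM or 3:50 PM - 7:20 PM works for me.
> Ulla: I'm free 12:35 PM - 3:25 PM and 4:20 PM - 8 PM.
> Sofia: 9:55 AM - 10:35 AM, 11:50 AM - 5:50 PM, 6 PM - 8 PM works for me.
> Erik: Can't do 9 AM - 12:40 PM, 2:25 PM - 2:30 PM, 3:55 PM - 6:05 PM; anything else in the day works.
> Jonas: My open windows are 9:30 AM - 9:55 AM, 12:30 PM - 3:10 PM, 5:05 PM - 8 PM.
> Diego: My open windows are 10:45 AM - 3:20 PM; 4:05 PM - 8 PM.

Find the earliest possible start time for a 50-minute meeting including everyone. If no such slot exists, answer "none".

Farrukh free: 11:00-13:30, 15:15-15:20, 15:50-20:00.
Wei free: 09:10-14:25, 15:50-19:20.
Ulla free: 12:35-15:25, 16:20-20:00.
Sofia free: 09:55-10:35, 11:50-17:50, 18:00-20:00.
Erik free: 12:40-14:25, 14:30-15:55, 18:05-20:00 (invert busy blocks within the working day).
Jonas free: 09:30-09:55, 12:30-15:10, 17:05-20:00.
Diego free: 10:45-15:20, 16:05-20:00.
Farrukh ∩ Wei: 11:00-13:30, 15:50-19:20.
Farrukh ∩ Wei ∩ Ulla: 12:35-13:30, 16:20-19:20.
Farrukh ∩ Wei ∩ Ulla ∩ Sofia: 12:35-13:30, 16:20-17:50, 18:00-19:20.
Farrukh ∩ Wei ∩ Ulla ∩ Sofia ∩ Erik: 12:40-13:30, 18:05-19:20.
Farrukh ∩ Wei ∩ Ulla ∩ Sofia ∩ Erik ∩ Jonas: 12:40-13:30, 18:05-19:20.
Farrukh ∩ Wei ∩ Ulla ∩ Sofia ∩ Erik ∩ Jonas ∩ Diego: 12:40-13:30, 18:05-19:20.
The first common window of at least 50 minutes is 12:40-13:30, so the earliest start is 12:40.

12:40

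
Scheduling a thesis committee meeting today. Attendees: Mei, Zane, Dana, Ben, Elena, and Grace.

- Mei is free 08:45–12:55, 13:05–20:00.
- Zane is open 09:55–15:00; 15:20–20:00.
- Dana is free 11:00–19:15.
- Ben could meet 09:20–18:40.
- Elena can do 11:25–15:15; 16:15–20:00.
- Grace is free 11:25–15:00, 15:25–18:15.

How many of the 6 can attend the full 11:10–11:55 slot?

4

Mei, Zane, Dana, and Ben can make the full 11:10-11:55 slot — that's 4.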